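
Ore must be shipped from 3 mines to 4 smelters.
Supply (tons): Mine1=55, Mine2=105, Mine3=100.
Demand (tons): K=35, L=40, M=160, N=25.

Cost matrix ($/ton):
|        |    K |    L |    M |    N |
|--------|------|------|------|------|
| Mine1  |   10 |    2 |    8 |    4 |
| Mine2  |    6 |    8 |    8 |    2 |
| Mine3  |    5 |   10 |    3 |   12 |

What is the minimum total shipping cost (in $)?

Optimal allocation:
  Mine1->L: 40 × $2 = $80
  Mine1->M: 15 × $8 = $120
  Mine2->K: 35 × $6 = $210
  Mine2->M: 45 × $8 = $360
  Mine2->N: 25 × $2 = $50
  Mine3->M: 100 × $3 = $300
Total = 80 + 120 + 210 + 360 + 50 + 300 = $1120.

1120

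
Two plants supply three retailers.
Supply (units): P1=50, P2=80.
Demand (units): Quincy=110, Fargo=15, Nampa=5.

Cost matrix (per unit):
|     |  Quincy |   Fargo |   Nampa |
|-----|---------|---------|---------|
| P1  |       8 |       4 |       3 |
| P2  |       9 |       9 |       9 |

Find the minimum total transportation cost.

1035

Optimal allocation:
  P1 to Quincy: 30 × 8 = 240
  P1 to Fargo: 15 × 4 = 60
  P1 to Nampa: 5 × 3 = 15
  P2 to Quincy: 80 × 9 = 720
Total = 240 + 60 + 15 + 720 = 1035.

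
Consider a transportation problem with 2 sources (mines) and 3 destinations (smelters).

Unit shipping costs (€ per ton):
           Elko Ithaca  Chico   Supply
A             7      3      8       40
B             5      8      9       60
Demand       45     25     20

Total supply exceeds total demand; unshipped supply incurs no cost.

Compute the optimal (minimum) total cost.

An optimal shipping plan:
  A to Ithaca: 25 × €3 = €75
  A to Chico: 15 × €8 = €120
  B to Elko: 45 × €5 = €225
  B to Chico: 5 × €9 = €45
Total = 75 + 120 + 225 + 45 = €465.

465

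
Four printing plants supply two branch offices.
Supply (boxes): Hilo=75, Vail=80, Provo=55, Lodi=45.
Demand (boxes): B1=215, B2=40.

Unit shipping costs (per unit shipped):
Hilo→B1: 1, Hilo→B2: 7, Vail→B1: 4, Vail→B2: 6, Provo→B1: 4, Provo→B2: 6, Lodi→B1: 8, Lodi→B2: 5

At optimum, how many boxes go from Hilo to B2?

0

Optimal shipments:
  Hilo->B1: 75 × 1 = 75
  Vail->B1: 80 × 4 = 320
  Provo->B1: 55 × 4 = 220
  Lodi->B1: 5 × 8 = 40
  Lodi->B2: 40 × 5 = 200
Total cost = 855.
The route Hilo→B2 is not used.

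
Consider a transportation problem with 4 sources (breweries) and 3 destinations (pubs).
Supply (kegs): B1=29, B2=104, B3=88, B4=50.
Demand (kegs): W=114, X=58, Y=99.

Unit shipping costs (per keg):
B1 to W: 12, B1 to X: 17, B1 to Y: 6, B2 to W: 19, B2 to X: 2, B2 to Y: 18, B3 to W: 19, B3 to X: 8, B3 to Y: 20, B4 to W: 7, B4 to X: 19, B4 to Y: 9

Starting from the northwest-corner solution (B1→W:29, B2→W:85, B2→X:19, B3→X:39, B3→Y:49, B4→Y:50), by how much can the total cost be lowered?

579

Current plan cost = 29·12 + 85·19 + 19·2 + 39·8 + 49·20 + 50·9 = 3743.
Optimal plan:
  B1 to Y: 29 × 6 = 174
  B2 to X: 58 × 2 = 116
  B2 to Y: 46 × 18 = 828
  B3 to W: 64 × 19 = 1216
  B3 to Y: 24 × 20 = 480
  B4 to W: 50 × 7 = 350
Optimal cost = 3164.
Saving = 3743 − 3164 = 579.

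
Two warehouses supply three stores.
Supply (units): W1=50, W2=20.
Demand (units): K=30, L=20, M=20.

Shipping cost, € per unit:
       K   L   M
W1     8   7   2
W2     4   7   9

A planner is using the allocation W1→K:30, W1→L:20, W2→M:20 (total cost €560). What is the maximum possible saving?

220

Current plan cost = 30·8 + 20·7 + 20·9 = €560.
Optimal plan:
  W1->K: 10 × €8 = €80
  W1->L: 20 × €7 = €140
  W1->M: 20 × €2 = €40
  W2->K: 20 × €4 = €80
Optimal cost = €340.
Saving = 560 − 340 = €220.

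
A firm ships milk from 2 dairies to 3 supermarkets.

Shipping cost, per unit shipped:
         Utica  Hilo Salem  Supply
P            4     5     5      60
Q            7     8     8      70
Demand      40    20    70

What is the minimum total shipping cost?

One minimum-cost allocation:
  P->Utica: 40 crates
  P->Hilo: 20 crates
  Q->Salem: 70 crates
Total cost = 820.
(Supply check: P ships 60; Q ships 70.)

820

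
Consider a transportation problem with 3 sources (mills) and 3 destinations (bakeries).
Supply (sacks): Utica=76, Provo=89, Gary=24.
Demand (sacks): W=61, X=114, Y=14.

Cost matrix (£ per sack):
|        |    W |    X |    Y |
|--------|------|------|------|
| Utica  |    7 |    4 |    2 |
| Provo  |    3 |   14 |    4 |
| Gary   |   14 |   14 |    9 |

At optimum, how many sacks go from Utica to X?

76

The minimum-cost plan:
  Utica to X: 76 × £4 = £304
  Provo to W: 61 × £3 = £183
  Provo to X: 14 × £14 = £196
  Provo to Y: 14 × £4 = £56
  Gary to X: 24 × £14 = £336
Total cost = £1075.
So Utica→X carries 76 sacks.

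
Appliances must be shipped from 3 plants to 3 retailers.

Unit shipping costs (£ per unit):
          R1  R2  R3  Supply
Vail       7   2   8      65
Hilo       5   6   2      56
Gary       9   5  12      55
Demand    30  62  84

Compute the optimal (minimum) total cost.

One minimum-cost allocation:
  Vail→R2: 37 × £2 = £74
  Vail→R3: 28 × £8 = £224
  Hilo→R3: 56 × £2 = £112
  Gary→R1: 30 × £9 = £270
  Gary→R2: 25 × £5 = £125
Total = 74 + 224 + 112 + 270 + 125 = £805.
(Supply check: Vail ships 65; Hilo ships 56; Gary ships 55.)

805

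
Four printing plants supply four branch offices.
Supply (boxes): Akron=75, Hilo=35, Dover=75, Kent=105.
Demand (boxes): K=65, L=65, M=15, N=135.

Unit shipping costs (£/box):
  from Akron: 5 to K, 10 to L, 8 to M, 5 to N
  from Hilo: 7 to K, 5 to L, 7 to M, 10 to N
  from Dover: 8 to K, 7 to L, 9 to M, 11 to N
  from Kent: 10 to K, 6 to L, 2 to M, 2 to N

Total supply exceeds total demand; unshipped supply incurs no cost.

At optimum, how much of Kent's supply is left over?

0

An optimal plan:
  Akron->K: 30 × £5 = £150
  Akron->N: 45 × £5 = £225
  Hilo->L: 35 × £5 = £175
  Dover->K: 35 × £8 = £280
  Dover->L: 30 × £7 = £210
  Kent->M: 15 × £2 = £30
  Kent->N: 90 × £2 = £180
Total cost = £1250.
Kent ships 105 of its 105, leaving 0.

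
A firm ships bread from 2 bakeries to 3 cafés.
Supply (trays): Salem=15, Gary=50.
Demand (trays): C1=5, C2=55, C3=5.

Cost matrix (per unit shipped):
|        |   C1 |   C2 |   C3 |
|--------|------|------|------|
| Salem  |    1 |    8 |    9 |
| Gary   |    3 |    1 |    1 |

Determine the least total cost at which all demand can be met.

An optimal shipping plan:
  Salem to C1: 5 × 1 = 5
  Salem to C2: 10 × 8 = 80
  Gary to C2: 45 × 1 = 45
  Gary to C3: 5 × 1 = 5
Total = 5 + 80 + 45 + 5 = 135.
(Supply check: Salem ships 15; Gary ships 50.)

135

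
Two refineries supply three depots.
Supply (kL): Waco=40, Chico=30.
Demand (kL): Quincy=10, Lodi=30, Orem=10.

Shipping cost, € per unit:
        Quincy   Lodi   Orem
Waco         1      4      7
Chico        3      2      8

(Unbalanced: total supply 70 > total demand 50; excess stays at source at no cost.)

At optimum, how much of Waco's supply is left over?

An optimal plan:
  Waco->Quincy: 10 × €1 = €10
  Waco->Orem: 10 × €7 = €70
  Chico->Lodi: 30 × €2 = €60
Total cost = €140.
Waco ships 20 of its 40, leaving 20.

20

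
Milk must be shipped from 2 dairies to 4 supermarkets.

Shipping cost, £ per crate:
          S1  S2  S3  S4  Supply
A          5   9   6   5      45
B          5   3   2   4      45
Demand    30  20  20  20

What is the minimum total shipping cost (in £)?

One minimum-cost allocation:
  A->S1: 30 crates
  A->S4: 15 crates
  B->S2: 20 crates
  B->S3: 20 crates
  B->S4: 5 crates
Total cost = £345.

345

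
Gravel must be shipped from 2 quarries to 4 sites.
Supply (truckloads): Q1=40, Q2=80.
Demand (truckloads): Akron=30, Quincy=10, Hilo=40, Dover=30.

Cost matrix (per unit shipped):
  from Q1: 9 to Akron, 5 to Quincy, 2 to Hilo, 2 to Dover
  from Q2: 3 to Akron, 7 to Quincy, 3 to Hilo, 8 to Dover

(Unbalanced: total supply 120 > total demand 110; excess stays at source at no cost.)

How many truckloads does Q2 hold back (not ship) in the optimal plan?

Minimum-cost shipments:
  Q1 to Quincy: 10 truckloads
  Q1 to Dover: 30 truckloads
  Q2 to Akron: 30 truckloads
  Q2 to Hilo: 40 truckloads
Total cost = 320.
Q2 ships 70 of its 80, leaving 10.

10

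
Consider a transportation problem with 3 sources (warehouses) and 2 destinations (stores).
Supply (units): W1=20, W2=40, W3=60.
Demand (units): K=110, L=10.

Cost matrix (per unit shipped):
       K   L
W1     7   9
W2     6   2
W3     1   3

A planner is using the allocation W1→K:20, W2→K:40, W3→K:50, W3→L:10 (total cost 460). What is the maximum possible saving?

Current plan cost = 20·7 + 40·6 + 50·1 + 10·3 = 460.
Optimal plan:
  W1→K: 20 units
  W2→K: 30 units
  W2→L: 10 units
  W3→K: 60 units
Optimal cost = 400.
Saving = 460 − 400 = 60.

60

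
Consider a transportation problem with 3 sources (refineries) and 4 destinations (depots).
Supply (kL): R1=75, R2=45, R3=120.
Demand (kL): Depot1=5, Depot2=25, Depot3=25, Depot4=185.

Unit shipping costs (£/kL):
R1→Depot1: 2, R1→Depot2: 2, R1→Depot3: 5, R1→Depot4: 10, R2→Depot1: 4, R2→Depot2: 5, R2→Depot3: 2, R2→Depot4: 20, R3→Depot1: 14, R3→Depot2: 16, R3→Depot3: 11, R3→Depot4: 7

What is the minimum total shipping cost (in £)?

One minimum-cost allocation:
  R1–Depot2: 10 kL
  R1–Depot4: 65 kL
  R2–Depot1: 5 kL
  R2–Depot2: 15 kL
  R2–Depot3: 25 kL
  R3–Depot4: 120 kL
Total cost = £1655.
(Supply check: R1 ships 75; R2 ships 45; R3 ships 120.)

1655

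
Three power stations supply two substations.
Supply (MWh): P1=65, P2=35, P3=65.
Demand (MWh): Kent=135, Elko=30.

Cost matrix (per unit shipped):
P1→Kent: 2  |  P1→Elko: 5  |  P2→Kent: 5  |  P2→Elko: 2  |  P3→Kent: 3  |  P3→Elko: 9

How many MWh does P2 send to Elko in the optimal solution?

Solving gives:
  P1→Kent: 65 × 2 = 130
  P2→Kent: 5 × 5 = 25
  P2→Elko: 30 × 2 = 60
  P3→Kent: 65 × 3 = 195
Total cost = 410.
So P2→Elko carries 30 MWh.

30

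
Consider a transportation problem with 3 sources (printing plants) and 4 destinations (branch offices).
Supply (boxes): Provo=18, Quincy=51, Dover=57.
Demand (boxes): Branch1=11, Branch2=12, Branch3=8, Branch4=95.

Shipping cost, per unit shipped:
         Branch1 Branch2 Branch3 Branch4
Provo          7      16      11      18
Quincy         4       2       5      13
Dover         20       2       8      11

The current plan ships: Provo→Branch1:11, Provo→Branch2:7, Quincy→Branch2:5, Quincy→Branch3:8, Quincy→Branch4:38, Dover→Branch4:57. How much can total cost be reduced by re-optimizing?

63

Current plan cost = 11·7 + 7·16 + 5·2 + 8·5 + 38·13 + 57·11 = 1360.
Optimal plan:
  Provo to Branch1: 11 × 7 = 77
  Provo to Branch4: 7 × 18 = 126
  Quincy to Branch2: 12 × 2 = 24
  Quincy to Branch3: 8 × 5 = 40
  Quincy to Branch4: 31 × 13 = 403
  Dover to Branch4: 57 × 11 = 627
Optimal cost = 1297.
Saving = 1360 − 1297 = 63.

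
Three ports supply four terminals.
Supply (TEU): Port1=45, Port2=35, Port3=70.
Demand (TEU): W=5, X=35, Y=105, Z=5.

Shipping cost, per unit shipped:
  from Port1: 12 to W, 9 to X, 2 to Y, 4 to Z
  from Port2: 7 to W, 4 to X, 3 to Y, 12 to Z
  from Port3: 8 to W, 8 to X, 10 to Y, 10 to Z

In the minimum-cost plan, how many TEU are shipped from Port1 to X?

0

Optimal shipments:
  Port1–Y: 45 × 2 = 90
  Port2–Y: 35 × 3 = 105
  Port3–W: 5 × 8 = 40
  Port3–X: 35 × 8 = 280
  Port3–Y: 25 × 10 = 250
  Port3–Z: 5 × 10 = 50
Total cost = 815.
The route Port1→X is not used.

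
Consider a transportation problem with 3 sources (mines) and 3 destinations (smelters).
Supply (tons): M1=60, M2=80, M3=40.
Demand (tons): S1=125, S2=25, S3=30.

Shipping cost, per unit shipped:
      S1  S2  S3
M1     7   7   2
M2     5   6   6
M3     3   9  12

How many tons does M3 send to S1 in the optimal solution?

40

Optimal shipments:
  M1→S1: 5 × 7 = 35
  M1→S2: 25 × 7 = 175
  M1→S3: 30 × 2 = 60
  M2→S1: 80 × 5 = 400
  M3→S1: 40 × 3 = 120
Total cost = 790.
So M3→S1 carries 40 tons.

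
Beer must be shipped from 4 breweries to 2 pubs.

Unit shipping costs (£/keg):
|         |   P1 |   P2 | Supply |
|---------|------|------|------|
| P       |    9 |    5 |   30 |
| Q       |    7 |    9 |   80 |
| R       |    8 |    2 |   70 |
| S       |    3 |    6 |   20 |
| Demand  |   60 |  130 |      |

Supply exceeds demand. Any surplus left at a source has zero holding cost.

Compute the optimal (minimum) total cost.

Optimal allocation:
  P–P2: 30 × £5 = £150
  Q–P1: 40 × £7 = £280
  Q–P2: 30 × £9 = £270
  R–P2: 70 × £2 = £140
  S–P1: 20 × £3 = £60
Total = 150 + 280 + 270 + 140 + 60 = £900.

900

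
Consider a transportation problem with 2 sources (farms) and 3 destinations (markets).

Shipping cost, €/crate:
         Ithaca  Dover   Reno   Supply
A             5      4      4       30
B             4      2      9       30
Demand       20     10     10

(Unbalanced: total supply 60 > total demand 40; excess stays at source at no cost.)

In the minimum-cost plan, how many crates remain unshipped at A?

An optimal plan:
  A to Reno: 10 × €4 = €40
  B to Ithaca: 20 × €4 = €80
  B to Dover: 10 × €2 = €20
Total cost = €140.
A ships 10 of its 30, leaving 20.

20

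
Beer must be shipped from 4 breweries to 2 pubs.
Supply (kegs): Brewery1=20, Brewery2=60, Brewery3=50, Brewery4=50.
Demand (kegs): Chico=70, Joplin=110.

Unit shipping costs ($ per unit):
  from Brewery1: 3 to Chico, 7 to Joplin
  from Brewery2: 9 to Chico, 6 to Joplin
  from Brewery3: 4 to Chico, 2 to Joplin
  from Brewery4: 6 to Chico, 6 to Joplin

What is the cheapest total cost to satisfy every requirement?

An optimal shipping plan:
  Brewery1 to Chico: 20 × $3 = $60
  Brewery2 to Joplin: 60 × $6 = $360
  Brewery3 to Joplin: 50 × $2 = $100
  Brewery4 to Chico: 50 × $6 = $300
Total = 60 + 360 + 100 + 300 = $820.

820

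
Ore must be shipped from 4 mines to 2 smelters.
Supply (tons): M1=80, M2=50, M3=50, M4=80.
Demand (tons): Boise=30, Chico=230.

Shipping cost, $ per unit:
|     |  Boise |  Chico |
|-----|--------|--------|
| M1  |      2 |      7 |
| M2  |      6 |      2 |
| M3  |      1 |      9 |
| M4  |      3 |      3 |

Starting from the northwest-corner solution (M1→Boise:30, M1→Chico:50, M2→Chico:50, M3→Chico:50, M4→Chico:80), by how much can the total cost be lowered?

90

Current plan cost = 30·2 + 50·7 + 50·2 + 50·9 + 80·3 = $1200.
Optimal plan:
  M1 to Chico: 80 × $7 = $560
  M2 to Chico: 50 × $2 = $100
  M3 to Boise: 30 × $1 = $30
  M3 to Chico: 20 × $9 = $180
  M4 to Chico: 80 × $3 = $240
Optimal cost = $1110.
Saving = 1200 − 1110 = $90.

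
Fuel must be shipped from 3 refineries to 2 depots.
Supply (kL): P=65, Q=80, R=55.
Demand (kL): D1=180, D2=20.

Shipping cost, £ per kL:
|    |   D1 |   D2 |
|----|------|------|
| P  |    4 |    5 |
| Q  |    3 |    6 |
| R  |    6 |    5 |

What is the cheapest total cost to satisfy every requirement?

810

An optimal shipping plan:
  P→D1: 65 × £4 = £260
  Q→D1: 80 × £3 = £240
  R→D1: 35 × £6 = £210
  R→D2: 20 × £5 = £100
Total = 260 + 240 + 210 + 100 = £810.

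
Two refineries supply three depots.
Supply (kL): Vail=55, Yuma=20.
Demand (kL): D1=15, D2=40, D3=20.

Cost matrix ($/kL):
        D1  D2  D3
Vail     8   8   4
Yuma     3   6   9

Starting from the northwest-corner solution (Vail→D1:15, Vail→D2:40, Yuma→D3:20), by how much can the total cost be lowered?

185

Current plan cost = 15·8 + 40·8 + 20·9 = $620.
Optimal plan:
  Vail to D2: 35 × $8 = $280
  Vail to D3: 20 × $4 = $80
  Yuma to D1: 15 × $3 = $45
  Yuma to D2: 5 × $6 = $30
Optimal cost = $435.
Saving = 620 − 435 = $185.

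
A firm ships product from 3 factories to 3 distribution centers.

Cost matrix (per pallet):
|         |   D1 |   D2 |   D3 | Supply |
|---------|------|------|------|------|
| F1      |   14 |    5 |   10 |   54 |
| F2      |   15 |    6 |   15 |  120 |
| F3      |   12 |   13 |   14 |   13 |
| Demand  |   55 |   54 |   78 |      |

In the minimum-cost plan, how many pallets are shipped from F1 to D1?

Optimal shipments:
  F1–D3: 54 × 10 = 540
  F2–D1: 42 × 15 = 630
  F2–D2: 54 × 6 = 324
  F2–D3: 24 × 15 = 360
  F3–D1: 13 × 12 = 156
Total cost = 2010.
The route F1→D1 is not used.

0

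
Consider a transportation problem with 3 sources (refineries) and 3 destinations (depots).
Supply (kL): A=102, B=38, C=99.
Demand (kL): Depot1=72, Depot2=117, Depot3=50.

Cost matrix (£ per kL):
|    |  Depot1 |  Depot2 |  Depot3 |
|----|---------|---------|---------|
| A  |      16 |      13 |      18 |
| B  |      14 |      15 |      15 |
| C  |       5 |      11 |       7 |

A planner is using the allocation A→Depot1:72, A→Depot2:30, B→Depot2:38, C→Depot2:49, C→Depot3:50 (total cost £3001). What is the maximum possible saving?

Current plan cost = 72·16 + 30·13 + 38·15 + 49·11 + 50·7 = £3001.
Optimal plan:
  A→Depot2: 102 × £13 = £1326
  B→Depot2: 15 × £15 = £225
  B→Depot3: 23 × £15 = £345
  C→Depot1: 72 × £5 = £360
  C→Depot3: 27 × £7 = £189
Optimal cost = £2445.
Saving = 3001 − 2445 = £556.

556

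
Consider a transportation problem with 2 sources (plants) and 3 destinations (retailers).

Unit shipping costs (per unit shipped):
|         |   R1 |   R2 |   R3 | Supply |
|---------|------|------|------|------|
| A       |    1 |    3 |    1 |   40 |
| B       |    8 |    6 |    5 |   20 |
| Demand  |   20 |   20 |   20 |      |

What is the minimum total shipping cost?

160

Optimal allocation:
  A to R1: 20 × 1 = 20
  A to R3: 20 × 1 = 20
  B to R2: 20 × 6 = 120
Total = 20 + 20 + 120 = 160.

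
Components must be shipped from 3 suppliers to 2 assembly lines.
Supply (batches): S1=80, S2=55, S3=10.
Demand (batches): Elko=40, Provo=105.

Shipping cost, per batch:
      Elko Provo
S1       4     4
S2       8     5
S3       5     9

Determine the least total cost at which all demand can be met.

645

A cheapest plan:
  S1->Elko: 30 × 4 = 120
  S1->Provo: 50 × 4 = 200
  S2->Provo: 55 × 5 = 275
  S3->Elko: 10 × 5 = 50
Total = 120 + 200 + 275 + 50 = 645.
(Supply check: S1 ships 80; S2 ships 55; S3 ships 10.)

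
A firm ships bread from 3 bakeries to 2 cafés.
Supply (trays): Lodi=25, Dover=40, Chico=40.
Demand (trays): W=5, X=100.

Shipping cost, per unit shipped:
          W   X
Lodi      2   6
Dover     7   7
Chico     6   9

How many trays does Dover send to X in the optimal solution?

Solving gives:
  Lodi→W: 5 × 2 = 10
  Lodi→X: 20 × 6 = 120
  Dover→X: 40 × 7 = 280
  Chico→X: 40 × 9 = 360
Total cost = 770.
So Dover→X carries 40 trays.

40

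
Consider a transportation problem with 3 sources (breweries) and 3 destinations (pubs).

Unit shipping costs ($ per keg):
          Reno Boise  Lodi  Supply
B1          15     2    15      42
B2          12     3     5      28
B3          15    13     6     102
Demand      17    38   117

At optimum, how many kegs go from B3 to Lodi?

The minimum-cost plan:
  B1→Reno: 4 × $15 = $60
  B1→Boise: 38 × $2 = $76
  B2→Reno: 13 × $12 = $156
  B2→Lodi: 15 × $5 = $75
  B3→Lodi: 102 × $6 = $612
Total cost = $979.
So B3→Lodi carries 102 kegs.

102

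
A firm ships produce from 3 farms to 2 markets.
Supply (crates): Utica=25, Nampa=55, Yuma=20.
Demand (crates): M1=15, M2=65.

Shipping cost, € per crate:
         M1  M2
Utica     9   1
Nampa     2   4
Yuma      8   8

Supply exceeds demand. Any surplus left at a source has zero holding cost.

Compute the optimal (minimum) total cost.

215

Optimal allocation:
  Utica to M2: 25 × €1 = €25
  Nampa to M1: 15 × €2 = €30
  Nampa to M2: 40 × €4 = €160
Total = 25 + 30 + 160 = €215.
(Supply check: Utica ships 25; Nampa ships 55; Yuma ships 0.)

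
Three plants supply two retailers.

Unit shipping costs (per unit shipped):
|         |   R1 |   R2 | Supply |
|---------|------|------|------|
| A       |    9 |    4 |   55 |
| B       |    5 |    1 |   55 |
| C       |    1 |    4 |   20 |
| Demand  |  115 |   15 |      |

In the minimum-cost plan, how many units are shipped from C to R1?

20

The minimum-cost plan:
  A→R1: 40 × 9 = 360
  A→R2: 15 × 4 = 60
  B→R1: 55 × 5 = 275
  C→R1: 20 × 1 = 20
Total cost = 715.
So C→R1 carries 20 units.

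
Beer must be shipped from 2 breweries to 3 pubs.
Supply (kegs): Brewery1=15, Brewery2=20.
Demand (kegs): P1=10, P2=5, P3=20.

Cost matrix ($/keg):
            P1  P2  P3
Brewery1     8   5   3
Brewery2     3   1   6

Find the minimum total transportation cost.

One minimum-cost allocation:
  Brewery1–P3: 15 × $3 = $45
  Brewery2–P1: 10 × $3 = $30
  Brewery2–P2: 5 × $1 = $5
  Brewery2–P3: 5 × $6 = $30
Total = 45 + 30 + 5 + 30 = $110.

110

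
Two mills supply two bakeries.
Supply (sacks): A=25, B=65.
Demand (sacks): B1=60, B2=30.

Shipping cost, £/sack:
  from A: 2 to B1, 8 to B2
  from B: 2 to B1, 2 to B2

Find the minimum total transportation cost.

An optimal shipping plan:
  A->B1: 25 × £2 = £50
  B->B1: 35 × £2 = £70
  B->B2: 30 × £2 = £60
Total = 50 + 70 + 60 = £180.
(Supply check: A ships 25; B ships 65.)

180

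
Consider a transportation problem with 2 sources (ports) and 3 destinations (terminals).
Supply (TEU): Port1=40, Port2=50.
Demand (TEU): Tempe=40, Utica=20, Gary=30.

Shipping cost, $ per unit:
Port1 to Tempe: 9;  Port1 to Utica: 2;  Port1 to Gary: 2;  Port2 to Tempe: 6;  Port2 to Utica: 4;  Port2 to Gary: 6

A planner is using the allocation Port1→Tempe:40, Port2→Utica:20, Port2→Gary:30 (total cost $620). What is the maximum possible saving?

Current plan cost = 40·9 + 20·4 + 30·6 = $620.
Optimal plan:
  Port1→Utica: 10 × $2 = $20
  Port1→Gary: 30 × $2 = $60
  Port2→Tempe: 40 × $6 = $240
  Port2→Utica: 10 × $4 = $40
Optimal cost = $360.
Saving = 620 − 360 = $260.

260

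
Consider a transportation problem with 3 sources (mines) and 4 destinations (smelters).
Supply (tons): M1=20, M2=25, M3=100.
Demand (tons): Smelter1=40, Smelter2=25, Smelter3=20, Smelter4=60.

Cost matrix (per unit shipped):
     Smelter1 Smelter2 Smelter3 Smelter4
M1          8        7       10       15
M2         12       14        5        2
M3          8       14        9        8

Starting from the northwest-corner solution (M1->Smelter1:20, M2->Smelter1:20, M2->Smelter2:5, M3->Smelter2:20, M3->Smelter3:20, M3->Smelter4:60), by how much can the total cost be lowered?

370

Current plan cost = 20·8 + 20·12 + 5·14 + 20·14 + 20·9 + 60·8 = 1410.
Optimal plan:
  M1–Smelter2: 20 × 7 = 140
  M2–Smelter4: 25 × 2 = 50
  M3–Smelter1: 40 × 8 = 320
  M3–Smelter2: 5 × 14 = 70
  M3–Smelter3: 20 × 9 = 180
  M3–Smelter4: 35 × 8 = 280
Optimal cost = 1040.
Saving = 1410 − 1040 = 370.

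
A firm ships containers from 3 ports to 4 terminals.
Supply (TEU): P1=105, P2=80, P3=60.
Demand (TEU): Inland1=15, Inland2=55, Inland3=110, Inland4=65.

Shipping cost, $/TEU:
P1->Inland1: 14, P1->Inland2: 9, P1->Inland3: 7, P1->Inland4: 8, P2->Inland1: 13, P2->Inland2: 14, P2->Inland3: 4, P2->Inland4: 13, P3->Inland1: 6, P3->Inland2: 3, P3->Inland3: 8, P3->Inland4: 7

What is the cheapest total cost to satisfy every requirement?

One minimum-cost allocation:
  P1–Inland2: 10 × $9 = $90
  P1–Inland3: 30 × $7 = $210
  P1–Inland4: 65 × $8 = $520
  P2–Inland3: 80 × $4 = $320
  P3–Inland1: 15 × $6 = $90
  P3–Inland2: 45 × $3 = $135
Total = 90 + 210 + 520 + 320 + 90 + 135 = $1365.

1365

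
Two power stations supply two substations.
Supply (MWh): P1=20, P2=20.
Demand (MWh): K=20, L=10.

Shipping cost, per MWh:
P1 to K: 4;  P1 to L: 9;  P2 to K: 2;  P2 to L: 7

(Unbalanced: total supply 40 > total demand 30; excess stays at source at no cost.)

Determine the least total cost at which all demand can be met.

A cheapest plan:
  P1–L: 10 MWh
  P2–K: 20 MWh
Total cost = 130.

130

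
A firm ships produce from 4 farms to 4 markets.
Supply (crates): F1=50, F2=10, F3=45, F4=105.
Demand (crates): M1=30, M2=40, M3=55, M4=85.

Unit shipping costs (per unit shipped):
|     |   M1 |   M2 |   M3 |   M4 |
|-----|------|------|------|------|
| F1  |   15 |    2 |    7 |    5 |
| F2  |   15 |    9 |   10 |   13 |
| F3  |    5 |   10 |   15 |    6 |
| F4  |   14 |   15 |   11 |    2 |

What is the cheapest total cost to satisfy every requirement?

One minimum-cost allocation:
  F1 to M2: 40 crates
  F1 to M3: 10 crates
  F2 to M3: 10 crates
  F3 to M1: 30 crates
  F3 to M3: 15 crates
  F4 to M3: 20 crates
  F4 to M4: 85 crates
Total cost = 1015.

1015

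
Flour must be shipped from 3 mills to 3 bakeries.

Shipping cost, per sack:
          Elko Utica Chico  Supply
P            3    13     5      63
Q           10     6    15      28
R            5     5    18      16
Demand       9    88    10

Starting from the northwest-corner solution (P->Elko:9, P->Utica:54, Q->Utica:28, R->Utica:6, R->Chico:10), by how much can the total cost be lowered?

210

Current plan cost = 9·3 + 54·13 + 28·6 + 6·5 + 10·18 = 1107.
Optimal plan:
  P→Elko: 9 × 3 = 27
  P→Utica: 44 × 13 = 572
  P→Chico: 10 × 5 = 50
  Q→Utica: 28 × 6 = 168
  R→Utica: 16 × 5 = 80
Optimal cost = 897.
Saving = 1107 − 897 = 210.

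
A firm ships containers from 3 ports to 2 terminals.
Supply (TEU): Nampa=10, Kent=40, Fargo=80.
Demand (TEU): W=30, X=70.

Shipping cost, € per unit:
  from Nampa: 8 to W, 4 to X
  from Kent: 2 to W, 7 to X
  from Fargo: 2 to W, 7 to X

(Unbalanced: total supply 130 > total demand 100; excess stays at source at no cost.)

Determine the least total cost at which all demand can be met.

520

One minimum-cost allocation:
  Nampa→X: 10 × €4 = €40
  Kent→W: 10 × €2 = €20
  Fargo→W: 20 × €2 = €40
  Fargo→X: 60 × €7 = €420
Total = 40 + 20 + 40 + 420 = €520.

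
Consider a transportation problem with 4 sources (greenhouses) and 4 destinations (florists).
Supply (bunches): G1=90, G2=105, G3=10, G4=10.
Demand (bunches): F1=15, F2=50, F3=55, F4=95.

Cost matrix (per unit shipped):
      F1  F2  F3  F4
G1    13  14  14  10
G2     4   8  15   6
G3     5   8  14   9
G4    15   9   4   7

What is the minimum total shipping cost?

1880

A cheapest plan:
  G1–F3: 45 × 14 = 630
  G1–F4: 45 × 10 = 450
  G2–F1: 15 × 4 = 60
  G2–F2: 40 × 8 = 320
  G2–F4: 50 × 6 = 300
  G3–F2: 10 × 8 = 80
  G4–F3: 10 × 4 = 40
Total = 630 + 450 + 60 + 320 + 300 + 80 + 40 = 1880.
(Supply check: G1 ships 90; G2 ships 105; G3 ships 10; G4 ships 10.)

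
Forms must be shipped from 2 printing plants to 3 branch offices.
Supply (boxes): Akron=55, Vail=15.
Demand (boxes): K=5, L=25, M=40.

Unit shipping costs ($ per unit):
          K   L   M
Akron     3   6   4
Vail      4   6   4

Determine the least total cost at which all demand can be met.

An optimal shipping plan:
  Akron→K: 5 boxes
  Akron→L: 25 boxes
  Akron→M: 25 boxes
  Vail→M: 15 boxes
Total cost = $325.

325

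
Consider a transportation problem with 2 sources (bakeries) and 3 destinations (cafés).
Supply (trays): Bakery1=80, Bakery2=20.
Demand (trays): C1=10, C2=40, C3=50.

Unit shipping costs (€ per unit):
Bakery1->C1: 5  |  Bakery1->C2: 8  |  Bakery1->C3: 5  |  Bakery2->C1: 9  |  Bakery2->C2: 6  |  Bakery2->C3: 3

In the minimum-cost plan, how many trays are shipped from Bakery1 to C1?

The minimum-cost plan:
  Bakery1 to C1: 10 trays
  Bakery1 to C2: 40 trays
  Bakery1 to C3: 30 trays
  Bakery2 to C3: 20 trays
Total cost = €580.
So Bakery1→C1 carries 10 trays.

10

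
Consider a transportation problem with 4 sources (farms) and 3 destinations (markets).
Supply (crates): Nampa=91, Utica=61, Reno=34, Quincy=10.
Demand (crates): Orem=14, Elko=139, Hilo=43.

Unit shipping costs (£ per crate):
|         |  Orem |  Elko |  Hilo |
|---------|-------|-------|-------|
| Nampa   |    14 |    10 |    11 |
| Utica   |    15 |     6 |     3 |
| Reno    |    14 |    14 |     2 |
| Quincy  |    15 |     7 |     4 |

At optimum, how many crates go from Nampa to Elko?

Solving gives:
  Nampa to Orem: 14 × £14 = £196
  Nampa to Elko: 77 × £10 = £770
  Utica to Elko: 61 × £6 = £366
  Reno to Hilo: 34 × £2 = £68
  Quincy to Elko: 1 × £7 = £7
  Quincy to Hilo: 9 × £4 = £36
Total cost = £1443.
So Nampa→Elko carries 77 crates.

77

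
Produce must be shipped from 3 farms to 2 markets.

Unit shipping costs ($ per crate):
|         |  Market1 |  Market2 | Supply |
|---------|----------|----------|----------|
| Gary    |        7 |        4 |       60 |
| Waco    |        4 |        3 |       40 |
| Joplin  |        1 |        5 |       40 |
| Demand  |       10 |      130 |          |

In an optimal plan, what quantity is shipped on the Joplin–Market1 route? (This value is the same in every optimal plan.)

10

The minimum-cost plan:
  Gary→Market2: 60 × $4 = $240
  Waco→Market2: 40 × $3 = $120
  Joplin→Market1: 10 × $1 = $10
  Joplin→Market2: 30 × $5 = $150
Total cost = $520.
So Joplin→Market1 carries 10 crates.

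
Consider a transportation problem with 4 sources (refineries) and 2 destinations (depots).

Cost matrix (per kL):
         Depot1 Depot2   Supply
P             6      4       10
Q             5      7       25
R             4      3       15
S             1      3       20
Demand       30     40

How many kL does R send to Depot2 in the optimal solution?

15

The minimum-cost plan:
  P→Depot2: 10 × 4 = 40
  Q→Depot1: 25 × 5 = 125
  R→Depot2: 15 × 3 = 45
  S→Depot1: 5 × 1 = 5
  S→Depot2: 15 × 3 = 45
Total cost = 260.
So R→Depot2 carries 15 kL.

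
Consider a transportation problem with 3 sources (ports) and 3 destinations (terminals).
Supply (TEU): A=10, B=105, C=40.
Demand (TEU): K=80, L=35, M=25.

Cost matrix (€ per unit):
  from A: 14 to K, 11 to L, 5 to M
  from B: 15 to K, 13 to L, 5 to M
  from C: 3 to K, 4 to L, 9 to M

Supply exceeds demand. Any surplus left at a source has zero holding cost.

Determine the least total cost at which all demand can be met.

One minimum-cost allocation:
  A→L: 10 × €11 = €110
  B→K: 40 × €15 = €600
  B→L: 25 × €13 = €325
  B→M: 25 × €5 = €125
  C→K: 40 × €3 = €120
Total = 110 + 600 + 325 + 125 + 120 = €1280.

1280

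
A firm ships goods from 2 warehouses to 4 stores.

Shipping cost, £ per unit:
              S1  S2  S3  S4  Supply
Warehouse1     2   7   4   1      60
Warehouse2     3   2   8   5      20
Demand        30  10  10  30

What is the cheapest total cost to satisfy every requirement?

One minimum-cost allocation:
  Warehouse1–S1: 20 units
  Warehouse1–S3: 10 units
  Warehouse1–S4: 30 units
  Warehouse2–S1: 10 units
  Warehouse2–S2: 10 units
Total cost = £160.
(Supply check: Warehouse1 ships 60; Warehouse2 ships 20.)

160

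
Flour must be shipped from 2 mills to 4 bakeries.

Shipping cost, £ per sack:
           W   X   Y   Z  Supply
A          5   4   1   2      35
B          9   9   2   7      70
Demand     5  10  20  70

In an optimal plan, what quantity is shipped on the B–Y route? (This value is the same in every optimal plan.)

The minimum-cost plan:
  A to X: 10 × £4 = £40
  A to Z: 25 × £2 = £50
  B to W: 5 × £9 = £45
  B to Y: 20 × £2 = £40
  B to Z: 45 × £7 = £315
Total cost = £490.
So B→Y carries 20 sacks.

20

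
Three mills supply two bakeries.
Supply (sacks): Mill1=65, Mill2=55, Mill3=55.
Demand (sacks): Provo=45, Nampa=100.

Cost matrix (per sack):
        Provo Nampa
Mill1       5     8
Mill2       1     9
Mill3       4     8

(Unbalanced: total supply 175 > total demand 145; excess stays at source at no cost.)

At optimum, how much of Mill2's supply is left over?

10

An optimal plan:
  Mill1 to Nampa: 65 × 8 = 520
  Mill2 to Provo: 45 × 1 = 45
  Mill3 to Nampa: 35 × 8 = 280
Total cost = 845.
Mill2 ships 45 of its 55, leaving 10.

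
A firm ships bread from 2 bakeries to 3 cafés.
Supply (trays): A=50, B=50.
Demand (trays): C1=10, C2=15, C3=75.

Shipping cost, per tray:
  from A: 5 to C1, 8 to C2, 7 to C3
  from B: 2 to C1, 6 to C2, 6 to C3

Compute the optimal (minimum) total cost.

610

An optimal shipping plan:
  A to C3: 50 × 7 = 350
  B to C1: 10 × 2 = 20
  B to C2: 15 × 6 = 90
  B to C3: 25 × 6 = 150
Total = 350 + 20 + 90 + 150 = 610.
(Supply check: A ships 50; B ships 50.)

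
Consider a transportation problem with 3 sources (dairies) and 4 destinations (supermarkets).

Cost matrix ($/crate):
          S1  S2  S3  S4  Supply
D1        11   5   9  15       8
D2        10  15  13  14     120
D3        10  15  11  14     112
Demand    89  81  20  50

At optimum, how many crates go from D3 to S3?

20

Optimal shipments:
  D1->S2: 8 × $5 = $40
  D2->S2: 73 × $15 = $1095
  D2->S4: 47 × $14 = $658
  D3->S1: 89 × $10 = $890
  D3->S3: 20 × $11 = $220
  D3->S4: 3 × $14 = $42
Total cost = $2945.
So D3→S3 carries 20 crates.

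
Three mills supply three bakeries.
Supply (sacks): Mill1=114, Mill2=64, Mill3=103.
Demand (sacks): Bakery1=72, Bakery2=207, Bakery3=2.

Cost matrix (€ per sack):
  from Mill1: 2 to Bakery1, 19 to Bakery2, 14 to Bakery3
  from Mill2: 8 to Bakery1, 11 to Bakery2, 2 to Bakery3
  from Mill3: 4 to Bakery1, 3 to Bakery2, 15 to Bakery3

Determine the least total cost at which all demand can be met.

1937

An optimal shipping plan:
  Mill1→Bakery1: 72 sacks
  Mill1→Bakery2: 42 sacks
  Mill2→Bakery2: 62 sacks
  Mill2→Bakery3: 2 sacks
  Mill3→Bakery2: 103 sacks
Total cost = €1937.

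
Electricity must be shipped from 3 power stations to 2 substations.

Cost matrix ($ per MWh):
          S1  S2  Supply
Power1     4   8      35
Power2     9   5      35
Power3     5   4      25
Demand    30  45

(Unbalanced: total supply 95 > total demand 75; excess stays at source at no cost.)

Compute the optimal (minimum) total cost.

320

An optimal shipping plan:
  Power1→S1: 30 MWh
  Power2→S2: 20 MWh
  Power3→S2: 25 MWh
Total cost = $320.
(Supply check: Power1 ships 30; Power2 ships 20; Power3 ships 25.)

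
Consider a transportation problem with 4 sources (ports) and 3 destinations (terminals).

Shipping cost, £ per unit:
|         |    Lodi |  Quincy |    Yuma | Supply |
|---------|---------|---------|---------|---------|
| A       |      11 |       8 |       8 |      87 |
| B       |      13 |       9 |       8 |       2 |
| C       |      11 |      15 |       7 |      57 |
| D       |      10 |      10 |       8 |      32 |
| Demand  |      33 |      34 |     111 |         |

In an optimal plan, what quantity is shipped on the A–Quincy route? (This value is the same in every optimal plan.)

Solving gives:
  A→Lodi: 1 × £11 = £11
  A→Quincy: 34 × £8 = £272
  A→Yuma: 52 × £8 = £416
  B→Yuma: 2 × £8 = £16
  C→Yuma: 57 × £7 = £399
  D→Lodi: 32 × £10 = £320
Total cost = £1434.
So A→Quincy carries 34 TEU.

34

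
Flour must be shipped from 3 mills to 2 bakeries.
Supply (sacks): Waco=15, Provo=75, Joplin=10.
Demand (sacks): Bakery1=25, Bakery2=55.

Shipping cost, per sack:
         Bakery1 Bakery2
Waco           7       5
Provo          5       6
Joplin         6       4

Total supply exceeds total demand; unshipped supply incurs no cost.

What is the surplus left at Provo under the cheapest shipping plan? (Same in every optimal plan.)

20

An optimal plan:
  Waco→Bakery2: 15 × 5 = 75
  Provo→Bakery1: 25 × 5 = 125
  Provo→Bakery2: 30 × 6 = 180
  Joplin→Bakery2: 10 × 4 = 40
Total cost = 420.
Provo ships 55 of its 75, leaving 20.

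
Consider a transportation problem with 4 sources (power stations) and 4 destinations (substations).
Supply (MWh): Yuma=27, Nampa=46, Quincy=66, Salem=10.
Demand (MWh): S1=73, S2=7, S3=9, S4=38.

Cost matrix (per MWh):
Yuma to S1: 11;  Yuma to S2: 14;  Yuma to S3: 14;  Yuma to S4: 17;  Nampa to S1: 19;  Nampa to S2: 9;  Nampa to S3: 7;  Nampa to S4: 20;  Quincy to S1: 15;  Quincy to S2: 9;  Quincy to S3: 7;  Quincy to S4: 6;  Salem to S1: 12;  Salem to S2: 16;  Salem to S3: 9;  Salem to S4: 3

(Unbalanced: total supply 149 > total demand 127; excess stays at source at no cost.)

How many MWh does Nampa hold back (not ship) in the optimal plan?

Minimum-cost shipments:
  Yuma→S1: 27 × 11 = 297
  Nampa→S1: 8 × 19 = 152
  Nampa→S2: 7 × 9 = 63
  Nampa→S3: 9 × 7 = 63
  Quincy→S1: 28 × 15 = 420
  Quincy→S4: 38 × 6 = 228
  Salem→S1: 10 × 12 = 120
Total cost = 1343.
Nampa ships 24 of its 46, leaving 22.

22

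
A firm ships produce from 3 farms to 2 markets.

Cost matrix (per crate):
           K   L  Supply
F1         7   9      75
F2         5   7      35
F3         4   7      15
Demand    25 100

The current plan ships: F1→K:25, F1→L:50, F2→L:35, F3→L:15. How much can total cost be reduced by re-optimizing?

15

Current plan cost = 25·7 + 50·9 + 35·7 + 15·7 = 975.
Optimal plan:
  F1 to K: 10 × 7 = 70
  F1 to L: 65 × 9 = 585
  F2 to L: 35 × 7 = 245
  F3 to K: 15 × 4 = 60
Optimal cost = 960.
Saving = 975 − 960 = 15.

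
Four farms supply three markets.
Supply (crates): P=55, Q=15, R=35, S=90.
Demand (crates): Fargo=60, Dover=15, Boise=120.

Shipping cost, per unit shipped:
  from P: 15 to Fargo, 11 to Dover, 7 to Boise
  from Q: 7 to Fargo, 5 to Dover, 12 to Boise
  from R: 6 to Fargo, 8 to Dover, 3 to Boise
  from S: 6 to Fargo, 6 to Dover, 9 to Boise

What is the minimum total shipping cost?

One minimum-cost allocation:
  P→Boise: 55 × 7 = 385
  Q→Dover: 15 × 5 = 75
  R→Boise: 35 × 3 = 105
  S→Fargo: 60 × 6 = 360
  S→Boise: 30 × 9 = 270
Total = 385 + 75 + 105 + 360 + 270 = 1195.
(Supply check: P ships 55; Q ships 15; R ships 35; S ships 90.)

1195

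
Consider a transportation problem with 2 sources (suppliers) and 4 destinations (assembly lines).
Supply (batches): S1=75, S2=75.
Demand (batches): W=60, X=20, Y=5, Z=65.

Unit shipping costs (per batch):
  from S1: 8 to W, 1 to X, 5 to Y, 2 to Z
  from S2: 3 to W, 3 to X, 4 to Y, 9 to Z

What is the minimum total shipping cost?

370

Optimal allocation:
  S1–X: 10 × 1 = 10
  S1–Z: 65 × 2 = 130
  S2–W: 60 × 3 = 180
  S2–X: 10 × 3 = 30
  S2–Y: 5 × 4 = 20
Total = 10 + 130 + 180 + 30 + 20 = 370.
(Supply check: S1 ships 75; S2 ships 75.)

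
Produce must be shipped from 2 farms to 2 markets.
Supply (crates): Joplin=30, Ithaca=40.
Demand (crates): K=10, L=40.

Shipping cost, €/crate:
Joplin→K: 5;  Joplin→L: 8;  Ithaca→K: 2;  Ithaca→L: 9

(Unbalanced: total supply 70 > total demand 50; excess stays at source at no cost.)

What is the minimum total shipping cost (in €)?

Optimal allocation:
  Joplin->L: 30 × €8 = €240
  Ithaca->K: 10 × €2 = €20
  Ithaca->L: 10 × €9 = €90
Total = 240 + 20 + 90 = €350.

350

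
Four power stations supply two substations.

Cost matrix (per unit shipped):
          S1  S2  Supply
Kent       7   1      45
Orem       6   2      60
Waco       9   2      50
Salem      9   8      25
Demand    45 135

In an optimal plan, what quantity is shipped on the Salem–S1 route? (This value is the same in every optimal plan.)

The minimum-cost plan:
  Kent->S2: 45 × 1 = 45
  Orem->S1: 20 × 6 = 120
  Orem->S2: 40 × 2 = 80
  Waco->S2: 50 × 2 = 100
  Salem->S1: 25 × 9 = 225
Total cost = 570.
So Salem→S1 carries 25 MWh.

25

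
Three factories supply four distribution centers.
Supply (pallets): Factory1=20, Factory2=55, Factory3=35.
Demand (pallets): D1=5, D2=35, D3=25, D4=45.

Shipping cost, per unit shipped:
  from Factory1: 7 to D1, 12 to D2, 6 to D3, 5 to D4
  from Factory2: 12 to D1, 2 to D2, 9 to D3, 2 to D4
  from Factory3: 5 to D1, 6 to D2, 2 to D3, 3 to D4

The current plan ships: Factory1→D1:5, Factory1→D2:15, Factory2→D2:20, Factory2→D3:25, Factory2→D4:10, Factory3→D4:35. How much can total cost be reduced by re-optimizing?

Current plan cost = 5·7 + 15·12 + 20·2 + 25·9 + 10·2 + 35·3 = 605.
Optimal plan:
  Factory1→D4: 20 × 5 = 100
  Factory2→D2: 35 × 2 = 70
  Factory2→D4: 20 × 2 = 40
  Factory3→D1: 5 × 5 = 25
  Factory3→D3: 25 × 2 = 50
  Factory3→D4: 5 × 3 = 15
Optimal cost = 300.
Saving = 605 − 300 = 305.

305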